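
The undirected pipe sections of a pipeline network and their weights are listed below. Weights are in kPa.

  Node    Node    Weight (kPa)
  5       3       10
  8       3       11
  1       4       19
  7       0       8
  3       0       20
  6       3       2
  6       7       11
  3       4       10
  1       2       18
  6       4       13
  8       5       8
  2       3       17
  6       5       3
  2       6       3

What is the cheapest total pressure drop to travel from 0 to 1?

Candidate routes:
0 → 7 → 6 → 3 → 4 → 1: 8+11+2+10+19 = 50
0 → 3 → 4 → 1: 20+10+19 = 49
0 → 7 → 6 → 2 → 1: 8+11+3+18 = 40
0 → 3 → 6 → 2 → 1: 20+2+3+18 = 43
The minimum is 40 kPa via 0 → 7 → 6 → 2 → 1.

40 kPa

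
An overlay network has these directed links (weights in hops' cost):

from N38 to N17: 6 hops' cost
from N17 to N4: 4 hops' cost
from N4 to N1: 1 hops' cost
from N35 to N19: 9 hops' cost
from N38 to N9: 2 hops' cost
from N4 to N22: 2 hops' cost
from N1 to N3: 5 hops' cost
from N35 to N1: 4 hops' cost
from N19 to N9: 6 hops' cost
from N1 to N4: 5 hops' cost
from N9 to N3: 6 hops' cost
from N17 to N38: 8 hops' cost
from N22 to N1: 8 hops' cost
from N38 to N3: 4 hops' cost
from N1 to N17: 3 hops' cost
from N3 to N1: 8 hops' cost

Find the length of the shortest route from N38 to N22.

12 hops' cost

Compare a few routes:
N38 - N3 - N1 - N4 - N22: 4+8+5+2 = 19
N38 - N17 - N4 - N22: 6+4+2 = 12
The minimum is 12 hops' cost via N38 - N17 - N4 - N22.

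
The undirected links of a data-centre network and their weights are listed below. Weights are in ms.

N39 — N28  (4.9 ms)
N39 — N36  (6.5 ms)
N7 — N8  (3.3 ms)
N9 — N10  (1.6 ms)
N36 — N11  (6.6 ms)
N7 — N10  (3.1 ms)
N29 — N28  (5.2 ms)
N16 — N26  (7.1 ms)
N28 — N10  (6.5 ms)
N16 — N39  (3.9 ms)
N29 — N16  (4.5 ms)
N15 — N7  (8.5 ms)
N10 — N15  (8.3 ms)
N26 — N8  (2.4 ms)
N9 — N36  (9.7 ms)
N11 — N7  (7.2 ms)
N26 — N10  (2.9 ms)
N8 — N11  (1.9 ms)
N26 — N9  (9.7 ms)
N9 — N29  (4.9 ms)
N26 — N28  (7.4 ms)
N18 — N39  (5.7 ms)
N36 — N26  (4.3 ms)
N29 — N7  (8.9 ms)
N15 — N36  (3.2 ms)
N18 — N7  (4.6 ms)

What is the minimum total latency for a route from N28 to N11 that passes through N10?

Best N28 to N10: N28 → N10 costing 6.5
Shortest N10→N11: N10 → N26 → N8 → N11 = 7.2
Total via N10: 6.5 + 7.2 = 13.7 ms.

13.7 ms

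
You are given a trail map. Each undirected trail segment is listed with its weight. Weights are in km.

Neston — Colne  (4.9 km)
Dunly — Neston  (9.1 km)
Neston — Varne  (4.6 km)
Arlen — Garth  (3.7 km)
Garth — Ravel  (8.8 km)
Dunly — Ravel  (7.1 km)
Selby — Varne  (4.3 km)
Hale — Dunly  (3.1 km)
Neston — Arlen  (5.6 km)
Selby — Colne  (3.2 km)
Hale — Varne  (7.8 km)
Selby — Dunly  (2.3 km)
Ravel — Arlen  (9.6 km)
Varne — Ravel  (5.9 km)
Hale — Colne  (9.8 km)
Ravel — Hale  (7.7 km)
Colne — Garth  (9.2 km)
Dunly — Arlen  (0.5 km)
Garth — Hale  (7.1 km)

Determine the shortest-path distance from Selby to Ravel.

Running Dijkstra from Selby:
Selby: 0
Dunly: 2.3  (via Selby)
Arlen: 2.8  (via Dunly)
Colne: 3.2  (via Selby)
Varne: 4.3  (via Selby)
Hale: 5.4  (via Dunly)
Garth: 6.5  (via Arlen)
Neston: 8.1  (via Colne)
Ravel: 9.4  (via Dunly)
Shortest route: Selby → Dunly → Ravel = 9.4 km.

9.4 km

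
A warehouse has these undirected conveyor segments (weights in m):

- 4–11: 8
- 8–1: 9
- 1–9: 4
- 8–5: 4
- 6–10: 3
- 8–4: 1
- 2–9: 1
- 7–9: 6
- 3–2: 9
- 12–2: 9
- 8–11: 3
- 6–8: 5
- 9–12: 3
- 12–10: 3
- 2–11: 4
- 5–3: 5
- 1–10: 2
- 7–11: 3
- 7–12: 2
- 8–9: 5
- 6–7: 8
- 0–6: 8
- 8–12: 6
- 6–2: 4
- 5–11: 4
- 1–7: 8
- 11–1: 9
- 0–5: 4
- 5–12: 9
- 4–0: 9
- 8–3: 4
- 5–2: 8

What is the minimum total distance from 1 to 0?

13 m

Enumerating some paths:
1 - 9 - 2 - 5 - 0: 4+1+8+4 = 17
1 - 10 - 6 - 0: 2+3+8 = 13
1 - 9 - 2 - 6 - 0: 4+1+4+8 = 17
The minimum is 13 m via 1 - 10 - 6 - 0.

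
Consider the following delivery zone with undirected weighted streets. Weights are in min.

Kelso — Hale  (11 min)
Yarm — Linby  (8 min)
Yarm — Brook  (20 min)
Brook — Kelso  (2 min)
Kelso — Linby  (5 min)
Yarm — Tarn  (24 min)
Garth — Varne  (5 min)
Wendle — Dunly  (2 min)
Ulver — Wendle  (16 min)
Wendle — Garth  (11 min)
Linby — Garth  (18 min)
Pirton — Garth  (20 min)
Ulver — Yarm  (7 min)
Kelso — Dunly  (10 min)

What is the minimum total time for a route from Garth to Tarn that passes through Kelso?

60 min

Best Garth to Kelso: Garth–Wendle–Dunly–Kelso costing 23
Best Kelso to Tarn: Kelso–Linby–Yarm–Tarn costing 37
Total via Kelso: 23 + 37 = 60 min.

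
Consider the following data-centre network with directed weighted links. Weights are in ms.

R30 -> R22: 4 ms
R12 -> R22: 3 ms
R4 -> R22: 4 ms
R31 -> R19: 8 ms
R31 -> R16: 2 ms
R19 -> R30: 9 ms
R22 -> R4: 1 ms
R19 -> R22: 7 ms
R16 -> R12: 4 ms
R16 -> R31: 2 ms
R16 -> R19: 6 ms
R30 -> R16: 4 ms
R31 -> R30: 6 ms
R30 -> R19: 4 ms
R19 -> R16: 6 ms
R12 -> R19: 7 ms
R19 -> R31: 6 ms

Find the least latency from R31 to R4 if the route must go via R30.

11 ms

Shortest R31→R30: R31–R30 = 6
Shortest R30→R4: R30–R22–R4 = 5
Total via R30: 6 + 5 = 11 ms.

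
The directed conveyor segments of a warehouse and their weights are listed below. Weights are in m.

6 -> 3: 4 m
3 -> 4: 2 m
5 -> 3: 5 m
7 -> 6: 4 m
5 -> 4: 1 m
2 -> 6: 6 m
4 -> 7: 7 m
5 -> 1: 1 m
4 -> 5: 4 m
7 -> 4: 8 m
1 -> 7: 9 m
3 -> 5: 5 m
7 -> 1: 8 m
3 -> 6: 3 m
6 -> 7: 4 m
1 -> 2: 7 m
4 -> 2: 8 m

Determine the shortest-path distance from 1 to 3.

Compare a few routes:
1 → 7 → 4 → 5 → 3: 9+8+4+5 = 26
1 → 2 → 6 → 7 → 4 → 5 → 3: 7+6+4+8+4+5 = 34
1 → 2 → 6 → 3: 7+6+4 = 17
The minimum is 17 m via 1 → 2 → 6 → 3.

17 m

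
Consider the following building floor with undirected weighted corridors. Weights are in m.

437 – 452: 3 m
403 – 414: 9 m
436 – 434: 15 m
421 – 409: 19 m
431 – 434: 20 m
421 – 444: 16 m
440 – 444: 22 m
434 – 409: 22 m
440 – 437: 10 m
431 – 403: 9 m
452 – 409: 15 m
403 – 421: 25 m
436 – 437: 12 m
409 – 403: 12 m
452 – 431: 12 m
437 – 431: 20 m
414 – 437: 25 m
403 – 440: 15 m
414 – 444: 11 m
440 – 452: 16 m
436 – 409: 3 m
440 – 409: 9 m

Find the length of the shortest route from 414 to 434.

38 m

Settle nodes by increasing distance from 414:
414: 0
403: 9  (via 414)
444: 11  (via 414)
431: 18  (via 403)
409: 21  (via 403)
436: 24  (via 409)
440: 24  (via 403)
437: 25  (via 414)
421: 27  (via 444)
452: 28  (via 437)
434: 38  (via 431)
Shortest route: 414–403–431–434 = 38 m.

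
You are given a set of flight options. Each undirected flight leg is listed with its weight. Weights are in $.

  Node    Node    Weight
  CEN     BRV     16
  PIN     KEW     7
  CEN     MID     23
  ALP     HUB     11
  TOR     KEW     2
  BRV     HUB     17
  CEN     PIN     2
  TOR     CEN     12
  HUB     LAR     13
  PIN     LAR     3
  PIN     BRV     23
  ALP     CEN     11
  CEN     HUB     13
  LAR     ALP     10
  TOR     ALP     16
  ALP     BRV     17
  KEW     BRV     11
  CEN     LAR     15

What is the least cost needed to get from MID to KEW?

$32

Enumerating some paths:
MID–CEN–TOR–KEW: 23+12+2 = 37
MID–CEN–PIN–KEW: 23+2+7 = 32
The minimum is $32 via MID–CEN–PIN–KEW.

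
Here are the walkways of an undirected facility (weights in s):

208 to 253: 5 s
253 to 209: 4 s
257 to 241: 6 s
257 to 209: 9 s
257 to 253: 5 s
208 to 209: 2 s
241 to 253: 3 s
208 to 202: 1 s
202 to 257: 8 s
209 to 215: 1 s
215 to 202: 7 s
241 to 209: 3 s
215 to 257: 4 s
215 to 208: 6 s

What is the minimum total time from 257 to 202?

8 s

Settle nodes by increasing distance from 257:
257: 0
215: 4  (via 257)
253: 5  (via 257)
209: 5  (via 215)
241: 6  (via 257)
208: 7  (via 209)
202: 8  (via 257)
Shortest route: 257 → 202 = 8 s.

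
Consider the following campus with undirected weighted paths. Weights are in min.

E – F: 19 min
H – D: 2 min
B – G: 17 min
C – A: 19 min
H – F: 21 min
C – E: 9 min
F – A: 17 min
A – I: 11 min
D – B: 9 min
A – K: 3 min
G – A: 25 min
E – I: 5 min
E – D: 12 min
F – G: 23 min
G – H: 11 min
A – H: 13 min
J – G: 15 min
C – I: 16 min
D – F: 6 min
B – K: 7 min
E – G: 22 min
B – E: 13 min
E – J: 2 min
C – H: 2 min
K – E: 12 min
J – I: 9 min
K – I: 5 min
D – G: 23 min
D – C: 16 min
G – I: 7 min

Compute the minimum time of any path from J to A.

Settle nodes by increasing distance from J:
J: 0
E: 2  (via J)
I: 7  (via E)
C: 11  (via E)
K: 12  (via I)
H: 13  (via C)
D: 14  (via E)
G: 14  (via I)
A: 15  (via K)
Shortest route: J–E–I–K–A = 15 min.

15 min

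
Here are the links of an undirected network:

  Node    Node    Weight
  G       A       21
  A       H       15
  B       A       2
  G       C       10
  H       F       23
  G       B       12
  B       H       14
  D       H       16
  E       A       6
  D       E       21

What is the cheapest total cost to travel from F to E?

Settle nodes by increasing distance from F:
F: 0
H: 23  (via F)
B: 37  (via H)
A: 38  (via H)
D: 39  (via H)
E: 44  (via A)
Shortest route: F → H → A → E = 44.

44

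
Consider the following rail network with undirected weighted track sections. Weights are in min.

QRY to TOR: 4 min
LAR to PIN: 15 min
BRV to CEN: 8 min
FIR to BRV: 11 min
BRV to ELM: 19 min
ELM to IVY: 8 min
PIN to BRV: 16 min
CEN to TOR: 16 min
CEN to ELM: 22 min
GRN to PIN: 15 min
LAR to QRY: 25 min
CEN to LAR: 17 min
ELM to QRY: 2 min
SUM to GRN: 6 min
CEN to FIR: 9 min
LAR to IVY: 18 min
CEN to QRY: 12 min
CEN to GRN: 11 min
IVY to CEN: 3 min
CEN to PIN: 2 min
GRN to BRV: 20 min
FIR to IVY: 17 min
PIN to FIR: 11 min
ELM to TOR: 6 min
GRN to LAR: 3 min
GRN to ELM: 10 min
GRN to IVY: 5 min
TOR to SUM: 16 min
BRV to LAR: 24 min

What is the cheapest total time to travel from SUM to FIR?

Shortest distances from SUM:
SUM: 0
GRN: 6  (via SUM)
LAR: 9  (via GRN)
IVY: 11  (via GRN)
CEN: 14  (via IVY)
ELM: 16  (via GRN)
TOR: 16  (via SUM)
PIN: 16  (via CEN)
QRY: 18  (via ELM)
BRV: 22  (via CEN)
FIR: 23  (via CEN)
Shortest route: SUM → GRN → IVY → CEN → FIR = 23 min.

23 min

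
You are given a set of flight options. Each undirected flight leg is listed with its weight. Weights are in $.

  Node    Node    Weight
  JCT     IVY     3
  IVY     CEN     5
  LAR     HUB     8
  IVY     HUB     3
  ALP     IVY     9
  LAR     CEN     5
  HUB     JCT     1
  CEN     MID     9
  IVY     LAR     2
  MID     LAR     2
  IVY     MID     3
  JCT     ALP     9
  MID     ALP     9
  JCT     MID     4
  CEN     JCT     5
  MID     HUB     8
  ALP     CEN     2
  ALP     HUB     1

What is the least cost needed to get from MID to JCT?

Running Dijkstra from MID:
MID: 0
LAR: 2  (via MID)
IVY: 3  (via MID)
JCT: 4  (via MID)
Shortest route: MID → JCT = $4.

$4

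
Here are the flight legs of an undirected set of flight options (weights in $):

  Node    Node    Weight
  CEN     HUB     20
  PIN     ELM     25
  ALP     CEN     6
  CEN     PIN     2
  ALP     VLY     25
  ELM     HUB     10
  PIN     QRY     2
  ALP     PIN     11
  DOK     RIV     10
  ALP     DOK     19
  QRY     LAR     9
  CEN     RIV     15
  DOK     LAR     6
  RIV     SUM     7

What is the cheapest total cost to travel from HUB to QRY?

$24

Enumerating some paths:
HUB → CEN → RIV → DOK → LAR → QRY: 20+15+10+6+9 = 60
HUB → CEN → PIN → QRY: 20+2+2 = 24
HUB → ELM → PIN → QRY: 10+25+2 = 37
HUB → CEN → ALP → PIN → QRY: 20+6+11+2 = 39
Cheapest is HUB → CEN → PIN → QRY at $24.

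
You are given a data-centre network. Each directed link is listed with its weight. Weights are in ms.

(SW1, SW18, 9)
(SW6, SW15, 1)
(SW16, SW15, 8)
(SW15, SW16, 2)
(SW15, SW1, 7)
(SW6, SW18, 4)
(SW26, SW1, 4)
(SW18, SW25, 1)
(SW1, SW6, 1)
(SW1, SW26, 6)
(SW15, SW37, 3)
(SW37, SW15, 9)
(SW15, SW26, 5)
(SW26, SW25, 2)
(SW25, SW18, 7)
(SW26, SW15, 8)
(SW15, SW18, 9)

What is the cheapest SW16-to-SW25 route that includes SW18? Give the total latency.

18 ms

Shortest SW16→SW18: SW16 → SW15 → SW18 = 17
Best SW18 to SW25: SW18 → SW25 costing 1
Total via SW18: 17 + 1 = 18 ms.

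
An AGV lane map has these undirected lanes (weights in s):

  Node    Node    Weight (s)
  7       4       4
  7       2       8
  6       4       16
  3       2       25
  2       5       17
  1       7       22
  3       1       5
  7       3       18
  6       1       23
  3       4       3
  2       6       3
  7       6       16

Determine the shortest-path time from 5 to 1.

37 s

Candidate routes:
5–2–7–4–3–1: 17+8+4+3+5 = 37
5–2–6–1: 17+3+23 = 43
The minimum is 37 s via 5–2–7–4–3–1.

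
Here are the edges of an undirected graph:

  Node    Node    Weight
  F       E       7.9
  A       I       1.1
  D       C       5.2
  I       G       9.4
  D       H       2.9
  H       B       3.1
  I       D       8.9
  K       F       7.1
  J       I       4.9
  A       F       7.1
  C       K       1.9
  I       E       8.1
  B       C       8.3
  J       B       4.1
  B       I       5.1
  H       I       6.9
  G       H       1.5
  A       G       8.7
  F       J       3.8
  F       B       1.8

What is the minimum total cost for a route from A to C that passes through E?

Best A to E: A → I → E costing 9.2
Best E to C: E → F → K → C costing 16.9
Total via E: 9.2 + 16.9 = 26.1.

26.1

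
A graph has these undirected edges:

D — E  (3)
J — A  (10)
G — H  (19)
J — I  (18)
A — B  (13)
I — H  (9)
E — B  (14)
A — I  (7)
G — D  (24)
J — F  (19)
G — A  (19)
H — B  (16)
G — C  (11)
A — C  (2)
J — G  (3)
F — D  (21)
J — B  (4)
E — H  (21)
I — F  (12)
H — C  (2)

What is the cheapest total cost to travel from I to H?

Running Dijkstra from I:
I: 0
A: 7  (via I)
C: 9  (via A)
H: 9  (via I)
Shortest route: I–H = 9.

9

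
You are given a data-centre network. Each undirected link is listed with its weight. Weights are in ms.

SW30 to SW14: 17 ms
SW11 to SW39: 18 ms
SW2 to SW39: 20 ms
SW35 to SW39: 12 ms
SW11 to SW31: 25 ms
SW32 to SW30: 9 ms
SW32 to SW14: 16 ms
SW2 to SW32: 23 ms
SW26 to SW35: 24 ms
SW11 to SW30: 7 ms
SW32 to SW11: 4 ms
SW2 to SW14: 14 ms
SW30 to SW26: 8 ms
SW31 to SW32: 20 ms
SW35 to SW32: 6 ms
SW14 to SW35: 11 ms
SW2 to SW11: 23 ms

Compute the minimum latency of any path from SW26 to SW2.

Candidate routes:
SW26–SW30–SW14–SW2: 8+17+14 = 39
SW26–SW30–SW11–SW2: 8+7+23 = 38
Cheapest is SW26–SW30–SW11–SW2 at 38 ms.

38 ms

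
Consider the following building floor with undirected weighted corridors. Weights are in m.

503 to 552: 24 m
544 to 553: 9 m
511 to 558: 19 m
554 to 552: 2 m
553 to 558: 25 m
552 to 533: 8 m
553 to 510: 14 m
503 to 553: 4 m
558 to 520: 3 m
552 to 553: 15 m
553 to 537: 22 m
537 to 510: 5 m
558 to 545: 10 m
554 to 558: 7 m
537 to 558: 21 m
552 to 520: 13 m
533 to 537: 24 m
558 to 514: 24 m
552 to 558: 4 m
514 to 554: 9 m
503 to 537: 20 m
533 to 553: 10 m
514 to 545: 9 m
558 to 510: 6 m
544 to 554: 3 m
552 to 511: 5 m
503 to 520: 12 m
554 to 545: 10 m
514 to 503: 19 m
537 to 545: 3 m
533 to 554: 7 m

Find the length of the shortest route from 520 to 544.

Running Dijkstra from 520:
520: 0
558: 3  (via 520)
552: 7  (via 558)
510: 9  (via 558)
554: 9  (via 552)
511: 12  (via 552)
503: 12  (via 520)
544: 12  (via 554)
Shortest route: 520 → 558 → 552 → 554 → 544 = 12 m.

12 m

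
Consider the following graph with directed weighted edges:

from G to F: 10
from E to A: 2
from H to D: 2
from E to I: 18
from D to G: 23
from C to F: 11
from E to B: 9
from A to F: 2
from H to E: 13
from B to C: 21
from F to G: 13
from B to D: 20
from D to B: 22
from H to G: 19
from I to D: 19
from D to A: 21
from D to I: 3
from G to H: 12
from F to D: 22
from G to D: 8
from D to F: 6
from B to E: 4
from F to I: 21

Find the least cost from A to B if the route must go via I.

64

Best A to I: A–F–I costing 23
Best I to B: I–D–B costing 41
Total via I: 23 + 41 = 64.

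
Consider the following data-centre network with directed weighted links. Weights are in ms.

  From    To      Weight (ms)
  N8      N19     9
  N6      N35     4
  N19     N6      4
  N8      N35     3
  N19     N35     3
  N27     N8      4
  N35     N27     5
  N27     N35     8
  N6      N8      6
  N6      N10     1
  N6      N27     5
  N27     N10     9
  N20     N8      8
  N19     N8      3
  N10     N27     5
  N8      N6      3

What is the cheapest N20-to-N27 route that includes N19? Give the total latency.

25 ms

Shortest N20→N19: N20–N8–N19 = 17
Best N19 to N27: N19–N35–N27 costing 8
Total via N19: 17 + 8 = 25 ms.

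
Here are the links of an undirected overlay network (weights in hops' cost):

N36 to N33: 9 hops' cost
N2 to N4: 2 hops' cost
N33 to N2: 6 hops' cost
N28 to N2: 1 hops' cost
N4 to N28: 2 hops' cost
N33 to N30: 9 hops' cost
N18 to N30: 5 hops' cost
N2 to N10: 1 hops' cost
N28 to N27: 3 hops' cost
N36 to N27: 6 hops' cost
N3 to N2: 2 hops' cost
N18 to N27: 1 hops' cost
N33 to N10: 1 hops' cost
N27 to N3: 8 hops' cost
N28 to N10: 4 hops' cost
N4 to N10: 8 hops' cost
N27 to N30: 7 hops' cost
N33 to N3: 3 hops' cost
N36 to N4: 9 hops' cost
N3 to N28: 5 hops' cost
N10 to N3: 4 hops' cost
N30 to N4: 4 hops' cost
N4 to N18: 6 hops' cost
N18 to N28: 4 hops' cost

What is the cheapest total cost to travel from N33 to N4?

Running Dijkstra from N33:
N33: 0
N10: 1  (via N33)
N2: 2  (via N10)
N28: 3  (via N2)
N3: 3  (via N33)
N4: 4  (via N2)
Shortest route: N33 → N10 → N2 → N4 = 4 hops' cost.

4 hops' cost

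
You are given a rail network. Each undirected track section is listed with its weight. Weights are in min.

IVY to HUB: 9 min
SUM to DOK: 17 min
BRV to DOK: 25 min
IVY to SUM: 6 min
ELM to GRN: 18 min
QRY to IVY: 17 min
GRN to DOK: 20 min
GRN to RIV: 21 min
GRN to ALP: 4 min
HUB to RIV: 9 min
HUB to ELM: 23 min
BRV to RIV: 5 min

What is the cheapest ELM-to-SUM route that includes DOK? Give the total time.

55 min

Best ELM to DOK: ELM–GRN–DOK costing 38
Shortest DOK→SUM: DOK–SUM = 17
Total via DOK: 38 + 17 = 55 min.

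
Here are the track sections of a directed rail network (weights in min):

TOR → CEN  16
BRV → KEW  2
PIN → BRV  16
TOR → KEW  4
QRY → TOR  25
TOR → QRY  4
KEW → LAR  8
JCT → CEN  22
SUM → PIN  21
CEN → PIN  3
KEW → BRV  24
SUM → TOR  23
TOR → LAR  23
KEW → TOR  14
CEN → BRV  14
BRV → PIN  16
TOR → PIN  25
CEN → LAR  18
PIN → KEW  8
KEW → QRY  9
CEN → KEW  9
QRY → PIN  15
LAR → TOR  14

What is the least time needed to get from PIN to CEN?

38 min

Compare a few routes:
PIN → KEW → TOR → CEN: 8+14+16 = 38
PIN → KEW → LAR → TOR → CEN: 8+8+14+16 = 46
Cheapest is PIN → KEW → TOR → CEN at 38 min.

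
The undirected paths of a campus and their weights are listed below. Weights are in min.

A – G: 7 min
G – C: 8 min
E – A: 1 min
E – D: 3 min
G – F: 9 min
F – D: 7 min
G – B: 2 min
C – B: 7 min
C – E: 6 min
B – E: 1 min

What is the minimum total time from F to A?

Compare a few routes:
F → G → A: 9+7 = 16
F → D → E → B → G → A: 7+3+1+2+7 = 20
F → G → B → E → A: 9+2+1+1 = 13
F → D → E → A: 7+3+1 = 11
The minimum is 11 min via F → D → E → A.

11 min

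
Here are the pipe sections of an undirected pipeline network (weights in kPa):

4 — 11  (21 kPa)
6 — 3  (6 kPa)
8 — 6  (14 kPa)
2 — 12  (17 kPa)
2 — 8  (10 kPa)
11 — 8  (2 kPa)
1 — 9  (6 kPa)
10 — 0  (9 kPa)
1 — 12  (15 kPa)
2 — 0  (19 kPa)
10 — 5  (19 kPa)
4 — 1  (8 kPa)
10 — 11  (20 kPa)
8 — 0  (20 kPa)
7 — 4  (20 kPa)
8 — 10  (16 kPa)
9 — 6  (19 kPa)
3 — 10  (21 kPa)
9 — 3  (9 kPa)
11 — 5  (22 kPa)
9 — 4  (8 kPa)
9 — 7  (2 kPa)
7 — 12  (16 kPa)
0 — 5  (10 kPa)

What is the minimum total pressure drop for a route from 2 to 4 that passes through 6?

47 kPa

Best 2 to 6: 2 → 8 → 6 costing 24
Best 6 to 4: 6 → 3 → 9 → 4 costing 23
Total via 6: 24 + 23 = 47 kPa.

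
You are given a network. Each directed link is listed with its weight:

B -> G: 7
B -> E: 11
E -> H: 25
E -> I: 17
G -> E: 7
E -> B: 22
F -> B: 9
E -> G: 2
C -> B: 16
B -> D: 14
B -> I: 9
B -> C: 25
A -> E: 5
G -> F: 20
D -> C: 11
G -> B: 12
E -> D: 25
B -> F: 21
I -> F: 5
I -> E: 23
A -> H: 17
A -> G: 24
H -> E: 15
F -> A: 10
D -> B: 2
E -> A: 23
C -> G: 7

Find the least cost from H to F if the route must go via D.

56

Best H to D: H–E–D costing 40
Best D to F: D–B–I–F costing 16
Total via D: 40 + 16 = 56.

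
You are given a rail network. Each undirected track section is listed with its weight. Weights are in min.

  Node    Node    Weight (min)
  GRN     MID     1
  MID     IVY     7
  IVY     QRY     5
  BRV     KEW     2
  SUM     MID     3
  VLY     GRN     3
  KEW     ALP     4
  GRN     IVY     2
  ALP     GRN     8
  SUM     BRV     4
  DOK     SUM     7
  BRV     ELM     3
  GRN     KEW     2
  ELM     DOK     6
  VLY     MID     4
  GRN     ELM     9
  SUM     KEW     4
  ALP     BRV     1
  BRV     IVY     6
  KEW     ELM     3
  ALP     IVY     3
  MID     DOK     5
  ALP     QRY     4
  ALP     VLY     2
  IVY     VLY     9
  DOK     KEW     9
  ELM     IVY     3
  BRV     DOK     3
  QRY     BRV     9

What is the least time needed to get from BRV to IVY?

4 min

Compare a few routes:
BRV → ALP → IVY: 1+3 = 4
BRV → IVY: 6 = 6
The minimum is 4 min via BRV → ALP → IVY.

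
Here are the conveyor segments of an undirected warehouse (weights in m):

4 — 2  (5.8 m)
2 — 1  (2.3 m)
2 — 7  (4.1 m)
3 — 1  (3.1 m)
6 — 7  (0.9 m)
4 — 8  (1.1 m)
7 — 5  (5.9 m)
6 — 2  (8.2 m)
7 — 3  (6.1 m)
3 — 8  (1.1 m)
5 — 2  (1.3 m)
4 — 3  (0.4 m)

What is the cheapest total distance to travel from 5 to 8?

7.8 m

Settle nodes by increasing distance from 5:
5: 0
2: 1.3  (via 5)
1: 3.6  (via 2)
7: 5.4  (via 2)
6: 6.3  (via 7)
3: 6.7  (via 1)
4: 7.1  (via 2)
8: 7.8  (via 3)
Shortest route: 5 → 2 → 1 → 3 → 8 = 7.8 m.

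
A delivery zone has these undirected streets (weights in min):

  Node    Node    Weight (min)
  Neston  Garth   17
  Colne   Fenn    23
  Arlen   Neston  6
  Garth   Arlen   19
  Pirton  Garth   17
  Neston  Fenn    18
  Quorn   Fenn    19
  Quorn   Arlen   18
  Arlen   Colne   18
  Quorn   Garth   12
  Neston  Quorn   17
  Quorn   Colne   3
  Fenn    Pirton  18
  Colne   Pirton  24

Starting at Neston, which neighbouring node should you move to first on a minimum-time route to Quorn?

Candidate routes:
Neston - Arlen - Quorn: 6+18 = 24
Neston - Quorn: 17 = 17
Neston - Arlen - Colne - Quorn: 6+18+3 = 27
The minimum is 17 min via Neston - Quorn.
So from Neston the first move is to Quorn.

Quorn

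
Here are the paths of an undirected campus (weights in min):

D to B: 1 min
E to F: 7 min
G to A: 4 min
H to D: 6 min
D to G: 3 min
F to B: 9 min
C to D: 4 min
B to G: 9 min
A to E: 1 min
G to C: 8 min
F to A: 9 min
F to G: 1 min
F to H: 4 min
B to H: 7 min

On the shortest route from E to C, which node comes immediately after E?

Enumerating some paths:
E → F → G → D → C: 7+1+3+4 = 15
E → A → G → D → C: 1+4+3+4 = 12
E → A → G → C: 1+4+8 = 13
Cheapest is E → A → G → D → C at 12 min.
So from E the first move is to A.

A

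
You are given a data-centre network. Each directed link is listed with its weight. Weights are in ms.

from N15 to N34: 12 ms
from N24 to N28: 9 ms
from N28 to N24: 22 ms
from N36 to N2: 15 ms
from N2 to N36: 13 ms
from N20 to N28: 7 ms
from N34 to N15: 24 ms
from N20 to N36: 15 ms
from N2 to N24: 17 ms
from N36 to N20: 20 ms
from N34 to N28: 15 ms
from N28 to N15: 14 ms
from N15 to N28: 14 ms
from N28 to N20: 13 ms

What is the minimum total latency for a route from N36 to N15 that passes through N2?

55 ms

Shortest N36→N2: N36–N2 = 15
Shortest N2→N15: N2–N24–N28–N15 = 40
Total via N2: 15 + 40 = 55 ms.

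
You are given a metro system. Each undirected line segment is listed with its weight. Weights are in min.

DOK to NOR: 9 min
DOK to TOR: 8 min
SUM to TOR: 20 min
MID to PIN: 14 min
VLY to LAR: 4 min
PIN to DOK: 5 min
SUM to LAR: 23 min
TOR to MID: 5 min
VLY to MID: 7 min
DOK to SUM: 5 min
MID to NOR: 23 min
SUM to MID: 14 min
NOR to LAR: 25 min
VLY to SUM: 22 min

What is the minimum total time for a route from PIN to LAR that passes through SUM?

Best PIN to SUM: PIN–DOK–SUM costing 10
Best SUM to LAR: SUM–LAR costing 23
Total via SUM: 10 + 23 = 33 min.

33 min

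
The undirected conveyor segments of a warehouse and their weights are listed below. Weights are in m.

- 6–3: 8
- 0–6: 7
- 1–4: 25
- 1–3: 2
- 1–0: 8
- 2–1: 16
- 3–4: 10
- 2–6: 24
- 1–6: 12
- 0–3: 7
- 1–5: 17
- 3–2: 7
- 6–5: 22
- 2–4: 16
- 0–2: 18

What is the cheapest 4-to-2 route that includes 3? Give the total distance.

Best 4 to 3: 4–3 costing 10
Shortest 3→2: 3–2 = 7
Total via 3: 10 + 7 = 17 m.

17 m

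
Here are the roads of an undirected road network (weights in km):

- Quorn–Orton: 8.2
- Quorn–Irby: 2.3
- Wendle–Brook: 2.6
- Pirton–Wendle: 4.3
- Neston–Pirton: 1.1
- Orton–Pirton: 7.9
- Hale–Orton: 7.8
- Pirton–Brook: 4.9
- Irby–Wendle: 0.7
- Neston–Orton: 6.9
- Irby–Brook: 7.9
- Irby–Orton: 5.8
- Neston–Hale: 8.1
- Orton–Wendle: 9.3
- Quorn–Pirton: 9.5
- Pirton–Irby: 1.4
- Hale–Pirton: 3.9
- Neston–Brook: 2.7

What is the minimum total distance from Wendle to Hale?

6 km

Settle nodes by increasing distance from Wendle:
Wendle: 0
Irby: 0.7  (via Wendle)
Pirton: 2.1  (via Irby)
Brook: 2.6  (via Wendle)
Quorn: 3  (via Irby)
Neston: 3.2  (via Pirton)
Hale: 6  (via Pirton)
Shortest route: Wendle–Irby–Pirton–Hale = 6 km.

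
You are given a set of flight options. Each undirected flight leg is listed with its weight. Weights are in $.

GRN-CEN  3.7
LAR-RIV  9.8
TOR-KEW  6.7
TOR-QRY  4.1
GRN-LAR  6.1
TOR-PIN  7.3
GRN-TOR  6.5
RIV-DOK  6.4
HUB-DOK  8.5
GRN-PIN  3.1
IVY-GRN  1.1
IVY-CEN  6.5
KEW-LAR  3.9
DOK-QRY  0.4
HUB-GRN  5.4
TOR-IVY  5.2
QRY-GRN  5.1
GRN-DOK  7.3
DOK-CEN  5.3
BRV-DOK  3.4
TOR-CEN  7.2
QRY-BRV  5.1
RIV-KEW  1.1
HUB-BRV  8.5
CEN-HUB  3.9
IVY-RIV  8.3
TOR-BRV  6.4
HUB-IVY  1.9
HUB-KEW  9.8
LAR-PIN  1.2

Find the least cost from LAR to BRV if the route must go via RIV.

Shortest LAR→RIV: LAR → KEW → RIV = 5
Shortest RIV→BRV: RIV → DOK → BRV = 9.8
Total via RIV: 5 + 9.8 = $14.8.

$14.8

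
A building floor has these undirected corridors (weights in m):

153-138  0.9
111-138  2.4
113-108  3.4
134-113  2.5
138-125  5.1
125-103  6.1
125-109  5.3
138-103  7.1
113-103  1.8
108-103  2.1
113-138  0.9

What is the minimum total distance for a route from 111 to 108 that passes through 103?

7.2 m

Shortest 111→103: 111 → 138 → 113 → 103 = 5.1
Shortest 103→108: 103 → 108 = 2.1
Total via 103: 5.1 + 2.1 = 7.2 m.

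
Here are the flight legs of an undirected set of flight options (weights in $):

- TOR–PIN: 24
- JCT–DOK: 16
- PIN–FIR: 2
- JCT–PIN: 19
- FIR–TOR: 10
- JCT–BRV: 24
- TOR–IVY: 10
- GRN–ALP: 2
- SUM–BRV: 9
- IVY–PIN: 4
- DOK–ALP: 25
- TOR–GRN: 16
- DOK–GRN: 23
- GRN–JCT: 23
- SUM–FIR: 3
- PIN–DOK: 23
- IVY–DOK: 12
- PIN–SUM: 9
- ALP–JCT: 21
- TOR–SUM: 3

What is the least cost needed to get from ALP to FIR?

Settle nodes by increasing distance from ALP:
ALP: 0
GRN: 2  (via ALP)
TOR: 18  (via GRN)
JCT: 21  (via ALP)
SUM: 21  (via TOR)
FIR: 24  (via SUM)
Shortest route: ALP → GRN → TOR → SUM → FIR = $24.

$24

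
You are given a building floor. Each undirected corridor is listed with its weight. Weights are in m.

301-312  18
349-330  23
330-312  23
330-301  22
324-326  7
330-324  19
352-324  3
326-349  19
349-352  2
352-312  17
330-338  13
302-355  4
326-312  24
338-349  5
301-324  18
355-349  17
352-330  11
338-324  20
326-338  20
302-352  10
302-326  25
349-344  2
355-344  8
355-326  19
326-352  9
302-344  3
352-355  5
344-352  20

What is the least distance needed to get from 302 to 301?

Candidate routes:
302 - 352 - 324 - 301: 10+3+18 = 31
302 - 344 - 349 - 352 - 324 - 301: 3+2+2+3+18 = 28
302 - 355 - 352 - 324 - 301: 4+5+3+18 = 30
The minimum is 28 m via 302 - 344 - 349 - 352 - 324 - 301.

28 m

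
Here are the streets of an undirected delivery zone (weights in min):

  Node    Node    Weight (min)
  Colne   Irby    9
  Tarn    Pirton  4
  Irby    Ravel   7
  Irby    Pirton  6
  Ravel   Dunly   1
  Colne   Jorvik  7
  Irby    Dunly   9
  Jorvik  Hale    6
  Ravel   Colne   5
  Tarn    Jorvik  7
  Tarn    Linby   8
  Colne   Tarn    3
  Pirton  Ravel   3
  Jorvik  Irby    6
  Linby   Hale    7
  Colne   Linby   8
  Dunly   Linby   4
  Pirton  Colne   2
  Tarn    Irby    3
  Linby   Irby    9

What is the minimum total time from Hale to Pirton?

15 min

Settle nodes by increasing distance from Hale:
Hale: 0
Jorvik: 6  (via Hale)
Linby: 7  (via Hale)
Dunly: 11  (via Linby)
Irby: 12  (via Jorvik)
Ravel: 12  (via Dunly)
Colne: 13  (via Jorvik)
Tarn: 13  (via Jorvik)
Pirton: 15  (via Ravel)
Shortest route: Hale–Linby–Dunly–Ravel–Pirton = 15 min.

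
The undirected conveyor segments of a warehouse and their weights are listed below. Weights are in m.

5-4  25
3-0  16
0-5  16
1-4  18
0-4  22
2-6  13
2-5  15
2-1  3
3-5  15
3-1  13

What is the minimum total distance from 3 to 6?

Settle nodes by increasing distance from 3:
3: 0
1: 13  (via 3)
5: 15  (via 3)
0: 16  (via 3)
2: 16  (via 1)
6: 29  (via 2)
Shortest route: 3 → 1 → 2 → 6 = 29 m.

29 m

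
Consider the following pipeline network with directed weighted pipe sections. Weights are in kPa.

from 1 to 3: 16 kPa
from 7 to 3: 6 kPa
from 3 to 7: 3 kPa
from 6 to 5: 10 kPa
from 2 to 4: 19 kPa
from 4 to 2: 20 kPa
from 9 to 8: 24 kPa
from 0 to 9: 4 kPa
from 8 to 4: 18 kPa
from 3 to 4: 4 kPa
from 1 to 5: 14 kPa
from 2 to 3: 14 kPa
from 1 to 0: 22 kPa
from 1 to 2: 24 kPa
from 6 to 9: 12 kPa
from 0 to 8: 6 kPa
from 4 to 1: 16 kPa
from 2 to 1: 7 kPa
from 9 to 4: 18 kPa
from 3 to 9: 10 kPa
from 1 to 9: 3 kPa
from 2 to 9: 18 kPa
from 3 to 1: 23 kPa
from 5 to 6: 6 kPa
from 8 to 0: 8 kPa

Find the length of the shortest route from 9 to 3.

50 kPa

Running Dijkstra from 9:
9: 0
4: 18  (via 9)
8: 24  (via 9)
0: 32  (via 8)
1: 34  (via 4)
2: 38  (via 4)
5: 48  (via 1)
3: 50  (via 1)
Shortest route: 9–4–1–3 = 50 kPa.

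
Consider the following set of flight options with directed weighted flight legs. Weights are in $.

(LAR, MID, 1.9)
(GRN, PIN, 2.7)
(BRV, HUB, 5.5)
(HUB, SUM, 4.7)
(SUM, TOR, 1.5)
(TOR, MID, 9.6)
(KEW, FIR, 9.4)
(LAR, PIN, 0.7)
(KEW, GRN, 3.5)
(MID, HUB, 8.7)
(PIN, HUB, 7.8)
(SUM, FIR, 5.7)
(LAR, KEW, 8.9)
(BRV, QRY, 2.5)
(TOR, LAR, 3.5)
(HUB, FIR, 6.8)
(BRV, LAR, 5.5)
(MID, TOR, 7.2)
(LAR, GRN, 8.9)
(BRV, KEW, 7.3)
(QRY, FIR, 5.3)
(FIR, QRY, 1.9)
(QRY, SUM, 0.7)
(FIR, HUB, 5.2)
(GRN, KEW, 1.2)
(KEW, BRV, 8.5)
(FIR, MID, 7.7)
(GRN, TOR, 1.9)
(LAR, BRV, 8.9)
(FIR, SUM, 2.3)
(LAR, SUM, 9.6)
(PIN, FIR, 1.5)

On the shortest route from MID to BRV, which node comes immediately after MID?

TOR

Enumerating some paths:
MID - TOR - LAR - BRV: 7.2+3.5+8.9 = 19.6
MID - HUB - SUM - TOR - LAR - BRV: 8.7+4.7+1.5+3.5+8.9 = 27.3
Cheapest is MID - TOR - LAR - BRV at $19.6.
So from MID the first move is to TOR.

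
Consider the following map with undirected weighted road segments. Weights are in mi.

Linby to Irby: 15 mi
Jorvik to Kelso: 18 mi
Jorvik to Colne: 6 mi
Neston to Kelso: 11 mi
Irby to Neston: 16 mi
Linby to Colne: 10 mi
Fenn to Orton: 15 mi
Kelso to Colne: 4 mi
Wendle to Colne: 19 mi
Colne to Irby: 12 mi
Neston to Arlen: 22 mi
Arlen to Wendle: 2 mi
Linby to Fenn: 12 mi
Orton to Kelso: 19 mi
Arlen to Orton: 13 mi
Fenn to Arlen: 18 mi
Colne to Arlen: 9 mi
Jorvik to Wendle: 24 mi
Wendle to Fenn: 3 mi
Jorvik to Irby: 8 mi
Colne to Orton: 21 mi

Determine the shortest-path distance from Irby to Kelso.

Compare a few routes:
Irby - Colne - Kelso: 12+4 = 16
Irby - Neston - Kelso: 16+11 = 27
Irby - Jorvik - Kelso: 8+18 = 26
Irby - Jorvik - Colne - Kelso: 8+6+4 = 18
The minimum is 16 mi via Irby - Colne - Kelso.

16 mi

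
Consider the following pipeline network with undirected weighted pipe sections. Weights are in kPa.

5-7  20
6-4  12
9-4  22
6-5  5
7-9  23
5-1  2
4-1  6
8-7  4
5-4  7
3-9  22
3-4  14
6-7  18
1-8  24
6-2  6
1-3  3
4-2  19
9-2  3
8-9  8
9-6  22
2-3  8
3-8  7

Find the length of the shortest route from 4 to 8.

Settle nodes by increasing distance from 4:
4: 0
1: 6  (via 4)
5: 7  (via 4)
3: 9  (via 1)
6: 12  (via 4)
8: 16  (via 3)
Shortest route: 4 → 1 → 3 → 8 = 16 kPa.

16 kPa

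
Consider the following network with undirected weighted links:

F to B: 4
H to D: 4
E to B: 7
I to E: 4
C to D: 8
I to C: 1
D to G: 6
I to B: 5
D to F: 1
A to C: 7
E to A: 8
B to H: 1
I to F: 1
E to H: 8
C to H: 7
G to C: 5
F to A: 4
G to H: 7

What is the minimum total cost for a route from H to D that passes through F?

Shortest H→F: H → B → F = 5
Best F to D: F → D costing 1
Total via F: 5 + 1 = 6.

6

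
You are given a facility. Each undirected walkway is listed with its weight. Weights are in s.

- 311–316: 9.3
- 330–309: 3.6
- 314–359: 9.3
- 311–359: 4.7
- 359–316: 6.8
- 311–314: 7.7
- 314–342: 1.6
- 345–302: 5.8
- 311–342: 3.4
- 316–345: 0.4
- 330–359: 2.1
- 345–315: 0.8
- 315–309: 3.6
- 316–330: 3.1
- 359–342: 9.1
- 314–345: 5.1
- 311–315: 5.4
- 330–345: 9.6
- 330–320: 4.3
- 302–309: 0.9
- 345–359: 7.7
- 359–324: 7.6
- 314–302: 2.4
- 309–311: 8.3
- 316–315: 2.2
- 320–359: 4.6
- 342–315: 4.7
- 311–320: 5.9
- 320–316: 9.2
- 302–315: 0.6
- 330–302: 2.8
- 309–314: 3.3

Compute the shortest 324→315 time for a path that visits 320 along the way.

Shortest 324→320: 324–359–320 = 12.2
Shortest 320→315: 320–330–302–315 = 7.7
Total via 320: 12.2 + 7.7 = 19.9 s.

19.9 s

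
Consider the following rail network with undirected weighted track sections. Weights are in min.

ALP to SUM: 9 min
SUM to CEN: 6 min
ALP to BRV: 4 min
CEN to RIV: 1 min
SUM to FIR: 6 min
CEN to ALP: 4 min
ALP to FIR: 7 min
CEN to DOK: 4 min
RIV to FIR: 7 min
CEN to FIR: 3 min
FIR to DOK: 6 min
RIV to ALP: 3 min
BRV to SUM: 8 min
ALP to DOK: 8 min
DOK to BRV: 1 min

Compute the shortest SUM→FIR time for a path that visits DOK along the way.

Shortest SUM→DOK: SUM → BRV → DOK = 9
Best DOK to FIR: DOK → FIR costing 6
Total via DOK: 9 + 6 = 15 min.

15 min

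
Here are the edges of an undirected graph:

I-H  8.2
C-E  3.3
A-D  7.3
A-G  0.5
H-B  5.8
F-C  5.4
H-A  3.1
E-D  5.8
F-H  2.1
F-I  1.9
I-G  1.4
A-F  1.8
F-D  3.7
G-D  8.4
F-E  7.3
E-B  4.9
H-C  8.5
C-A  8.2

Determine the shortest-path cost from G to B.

Candidate routes:
G - A - H - B: 0.5+3.1+5.8 = 9.4
G - A - F - H - B: 0.5+1.8+2.1+5.8 = 10.2
G - I - F - H - B: 1.4+1.9+2.1+5.8 = 11.2
The minimum is 9.4 via G - A - H - B.

9.4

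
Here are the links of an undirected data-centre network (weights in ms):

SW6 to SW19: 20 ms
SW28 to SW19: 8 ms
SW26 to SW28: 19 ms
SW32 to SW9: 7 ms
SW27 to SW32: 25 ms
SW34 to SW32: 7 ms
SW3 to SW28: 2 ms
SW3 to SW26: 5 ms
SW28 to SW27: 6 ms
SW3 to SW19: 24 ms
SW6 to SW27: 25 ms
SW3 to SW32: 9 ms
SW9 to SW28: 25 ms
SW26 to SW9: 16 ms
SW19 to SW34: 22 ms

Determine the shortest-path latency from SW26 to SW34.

Running Dijkstra from SW26:
SW26: 0
SW3: 5  (via SW26)
SW28: 7  (via SW3)
SW27: 13  (via SW28)
SW32: 14  (via SW3)
SW19: 15  (via SW28)
SW9: 16  (via SW26)
SW34: 21  (via SW32)
Shortest route: SW26–SW3–SW32–SW34 = 21 ms.

21 ms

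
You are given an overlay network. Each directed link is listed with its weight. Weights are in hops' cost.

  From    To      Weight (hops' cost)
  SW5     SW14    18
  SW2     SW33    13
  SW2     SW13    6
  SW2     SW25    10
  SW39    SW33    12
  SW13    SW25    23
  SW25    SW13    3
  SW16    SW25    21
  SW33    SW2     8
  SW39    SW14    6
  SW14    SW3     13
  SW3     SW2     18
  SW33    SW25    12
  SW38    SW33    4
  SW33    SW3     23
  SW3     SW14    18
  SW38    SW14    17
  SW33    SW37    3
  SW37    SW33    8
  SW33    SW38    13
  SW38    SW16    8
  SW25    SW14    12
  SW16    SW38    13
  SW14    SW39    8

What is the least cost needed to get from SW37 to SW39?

Shortest distances from SW37:
SW37: 0
SW33: 8  (via SW37)
SW2: 16  (via SW33)
SW25: 20  (via SW33)
SW38: 21  (via SW33)
SW13: 22  (via SW2)
SW16: 29  (via SW38)
SW3: 31  (via SW33)
SW14: 32  (via SW25)
SW39: 40  (via SW14)
Shortest route: SW37 → SW33 → SW25 → SW14 → SW39 = 40 hops' cost.

40 hops' cost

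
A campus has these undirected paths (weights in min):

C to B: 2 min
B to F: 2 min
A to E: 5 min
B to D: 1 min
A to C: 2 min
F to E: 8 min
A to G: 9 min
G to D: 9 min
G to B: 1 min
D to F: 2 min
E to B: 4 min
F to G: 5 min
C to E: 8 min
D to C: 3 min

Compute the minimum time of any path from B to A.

Compare a few routes:
B–D–C–A: 1+3+2 = 6
B–E–A: 4+5 = 9
B–C–A: 2+2 = 4
The minimum is 4 min via B–C–A.

4 min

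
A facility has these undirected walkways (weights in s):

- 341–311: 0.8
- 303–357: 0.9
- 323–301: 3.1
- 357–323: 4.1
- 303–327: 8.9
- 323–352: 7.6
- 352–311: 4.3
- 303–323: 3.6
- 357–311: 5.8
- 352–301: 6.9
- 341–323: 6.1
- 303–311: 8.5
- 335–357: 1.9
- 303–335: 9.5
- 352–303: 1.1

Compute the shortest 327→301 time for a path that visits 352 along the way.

16.9 s

Best 327 to 352: 327–303–352 costing 10
Best 352 to 301: 352–301 costing 6.9
Total via 352: 10 + 6.9 = 16.9 s.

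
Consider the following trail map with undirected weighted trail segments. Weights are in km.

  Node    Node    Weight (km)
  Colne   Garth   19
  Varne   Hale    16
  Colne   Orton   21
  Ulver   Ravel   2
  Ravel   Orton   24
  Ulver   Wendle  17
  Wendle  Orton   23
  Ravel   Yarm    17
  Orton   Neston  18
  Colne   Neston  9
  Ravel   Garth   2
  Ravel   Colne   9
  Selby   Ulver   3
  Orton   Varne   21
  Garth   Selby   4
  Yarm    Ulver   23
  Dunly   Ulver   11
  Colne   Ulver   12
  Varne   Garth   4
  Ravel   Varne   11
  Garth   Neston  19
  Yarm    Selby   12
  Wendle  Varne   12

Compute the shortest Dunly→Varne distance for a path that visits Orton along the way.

58 km

Best Dunly to Orton: Dunly–Ulver–Ravel–Orton costing 37
Best Orton to Varne: Orton–Varne costing 21
Total via Orton: 37 + 21 = 58 km.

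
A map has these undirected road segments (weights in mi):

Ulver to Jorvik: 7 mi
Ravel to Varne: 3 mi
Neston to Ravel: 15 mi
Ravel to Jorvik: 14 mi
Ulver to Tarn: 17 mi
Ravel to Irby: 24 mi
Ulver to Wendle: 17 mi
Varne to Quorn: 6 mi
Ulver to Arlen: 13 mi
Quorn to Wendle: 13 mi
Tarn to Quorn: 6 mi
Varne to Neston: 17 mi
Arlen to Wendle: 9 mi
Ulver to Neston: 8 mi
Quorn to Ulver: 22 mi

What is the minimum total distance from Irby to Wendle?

46 mi

Enumerating some paths:
Irby–Ravel–Varne–Quorn–Wendle: 24+3+6+13 = 46
Irby–Ravel–Neston–Ulver–Wendle: 24+15+8+17 = 64
Irby–Ravel–Jorvik–Ulver–Wendle: 24+14+7+17 = 62
The minimum is 46 mi via Irby–Ravel–Varne–Quorn–Wendle.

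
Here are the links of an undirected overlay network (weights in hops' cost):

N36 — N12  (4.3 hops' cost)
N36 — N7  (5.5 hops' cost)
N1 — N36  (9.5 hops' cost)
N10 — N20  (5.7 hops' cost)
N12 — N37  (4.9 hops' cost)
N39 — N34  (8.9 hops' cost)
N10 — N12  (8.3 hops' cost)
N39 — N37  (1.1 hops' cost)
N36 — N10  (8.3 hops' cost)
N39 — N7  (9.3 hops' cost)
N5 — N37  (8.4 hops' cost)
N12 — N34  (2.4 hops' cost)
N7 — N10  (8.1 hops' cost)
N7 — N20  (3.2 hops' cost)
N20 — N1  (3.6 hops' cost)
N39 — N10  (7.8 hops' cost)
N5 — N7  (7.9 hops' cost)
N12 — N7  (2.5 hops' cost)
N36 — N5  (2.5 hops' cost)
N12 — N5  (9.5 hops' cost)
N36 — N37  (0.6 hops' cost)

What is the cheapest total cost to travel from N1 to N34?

Shortest distances from N1:
N1: 0
N20: 3.6  (via N1)
N7: 6.8  (via N20)
N12: 9.3  (via N7)
N10: 9.3  (via N20)
N36: 9.5  (via N1)
N37: 10.1  (via N36)
N39: 11.2  (via N37)
N34: 11.7  (via N12)
Shortest route: N1–N20–N7–N12–N34 = 11.7 hops' cost.

11.7 hops' cost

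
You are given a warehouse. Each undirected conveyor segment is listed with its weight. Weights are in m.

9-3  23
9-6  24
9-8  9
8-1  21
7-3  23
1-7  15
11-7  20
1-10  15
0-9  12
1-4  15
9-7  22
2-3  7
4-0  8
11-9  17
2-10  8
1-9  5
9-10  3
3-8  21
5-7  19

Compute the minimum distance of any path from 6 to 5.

63 m

Candidate routes:
6 - 9 - 1 - 7 - 5: 24+5+15+19 = 63
6 - 9 - 7 - 5: 24+22+19 = 65
Cheapest is 6 - 9 - 1 - 7 - 5 at 63 m.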